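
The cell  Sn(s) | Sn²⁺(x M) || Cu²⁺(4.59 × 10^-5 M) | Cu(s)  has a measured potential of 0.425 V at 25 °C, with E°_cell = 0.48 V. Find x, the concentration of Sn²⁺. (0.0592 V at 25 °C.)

0.0033 M

From the Nernst equation, log Q = n(E° − E)/0.0592 = 2(0.48 − 0.425)/0.0592 = 1.858, so Q = 72.1.
With Q = [Sn²⁺]/[Cu²⁺] and the known concentrations, [Sn²⁺] in the numerator gives [Sn²⁺] = 0.0033 M.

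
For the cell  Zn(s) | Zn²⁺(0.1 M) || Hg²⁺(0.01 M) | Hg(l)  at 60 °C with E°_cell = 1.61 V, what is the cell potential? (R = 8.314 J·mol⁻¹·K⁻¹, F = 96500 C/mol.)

1.58 V

Balancing electrons gives n = 2; the reaction quotient is Q = [Zn²⁺]/[Hg²⁺] = 10.0.
E = E° − (RT/nF) ln Q = 1.61 − (8.314×333)/(2×96500) × (2.303) = 1.610 − 0.033 = 1.577 V.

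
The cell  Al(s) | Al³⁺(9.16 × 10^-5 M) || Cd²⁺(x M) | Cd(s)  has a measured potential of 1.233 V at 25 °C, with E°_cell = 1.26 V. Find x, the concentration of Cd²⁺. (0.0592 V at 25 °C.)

From the Nernst equation, log Q = n(E° − E)/0.0592 = 6(1.26 − 1.233)/0.0592 = 2.736, so Q = 545.
With Q = [Al³⁺]^2/[Cd²⁺]^3 and the known concentrations, [Cd²⁺]^3 in the denominator gives [Cd²⁺] = 2.5 × 10^-4 M.

2.5 × 10^-4 M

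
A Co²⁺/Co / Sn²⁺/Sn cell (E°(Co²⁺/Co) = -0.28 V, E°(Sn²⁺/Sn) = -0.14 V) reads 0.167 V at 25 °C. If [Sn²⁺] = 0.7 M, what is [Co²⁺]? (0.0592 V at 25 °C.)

From the Nernst equation, log Q = n(E° − E)/0.0592 = 2(0.14 − 0.167)/0.0592 = -0.912, so Q = 0.122.
With Q = [Co²⁺]/[Sn²⁺] and the known concentrations, [Co²⁺] in the numerator gives [Co²⁺] = 0.086 M.

0.086 M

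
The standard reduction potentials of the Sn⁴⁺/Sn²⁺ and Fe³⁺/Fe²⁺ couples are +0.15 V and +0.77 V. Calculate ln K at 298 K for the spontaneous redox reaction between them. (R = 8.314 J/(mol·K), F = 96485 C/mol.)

ln K = 48.3

E°_cell = +0.77 − (+0.15) = 0.62 V, with n = 2 electrons transferred.
At equilibrium E = 0, so the Nernst equation gives ln K = nFE°/RT = (2)(96485)(0.62)/((8.314)(298)) = 48.29.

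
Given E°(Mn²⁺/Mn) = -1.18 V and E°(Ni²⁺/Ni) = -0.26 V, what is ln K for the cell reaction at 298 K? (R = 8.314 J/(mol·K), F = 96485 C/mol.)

E°_cell = -0.26 − (-1.18) = 0.92 V, with n = 2 electrons transferred.
At equilibrium E = 0, so the Nernst equation gives ln K = nFE°/RT = (2)(96485)(0.92)/((8.314)(298)) = 71.66.

ln K = 71.7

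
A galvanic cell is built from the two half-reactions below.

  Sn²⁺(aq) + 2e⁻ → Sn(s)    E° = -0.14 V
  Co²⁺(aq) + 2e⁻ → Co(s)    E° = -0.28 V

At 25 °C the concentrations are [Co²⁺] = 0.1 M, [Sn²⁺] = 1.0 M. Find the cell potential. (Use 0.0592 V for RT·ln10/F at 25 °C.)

The Sn²⁺/Sn couple has the higher reduction potential and acts as the cathode, so E°_cell = -0.14 − (-0.28) = 0.14 V.
Balancing electrons gives n = 2; the reaction quotient is Q = [Co²⁺]/[Sn²⁺] = 0.100.
At 25 °C, E = E° − (0.0592/n) log Q = 0.14 − (0.0592/2)(-1.000) = 0.140 + 0.030 = 0.170 V.

0.170 V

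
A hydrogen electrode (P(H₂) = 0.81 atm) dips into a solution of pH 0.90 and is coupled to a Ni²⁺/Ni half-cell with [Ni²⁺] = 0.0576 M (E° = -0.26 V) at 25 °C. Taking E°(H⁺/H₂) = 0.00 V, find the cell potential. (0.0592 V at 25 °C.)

0.25 V

The hydrogen couple is the cathode, so E°_cell = 0.26 V; n = 2.
[H⁺] = 10^(−0.90) = 0.13 M, and Q = [Ni²⁺]·P(H₂) / [H⁺]^2 = 2.94.
E = E° − (0.0592/2) log Q = 0.26 − (0.0592/2)(0.469) = 0.246 V.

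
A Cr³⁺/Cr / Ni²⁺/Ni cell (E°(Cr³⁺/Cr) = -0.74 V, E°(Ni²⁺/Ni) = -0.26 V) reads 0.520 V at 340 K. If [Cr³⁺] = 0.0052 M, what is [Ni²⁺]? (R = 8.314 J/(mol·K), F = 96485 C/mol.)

From the Nernst equation, ln Q = nF(E° − E)/RT = 6×96485×(0.48 − 0.520)/(8.314×340) = -8.192, so Q = 2.77 × 10^-4.
With Q = [Cr³⁺]^2/[Ni²⁺]^3 and the known concentrations, [Ni²⁺]^3 in the denominator gives [Ni²⁺] = 0.46 M.

0.46 M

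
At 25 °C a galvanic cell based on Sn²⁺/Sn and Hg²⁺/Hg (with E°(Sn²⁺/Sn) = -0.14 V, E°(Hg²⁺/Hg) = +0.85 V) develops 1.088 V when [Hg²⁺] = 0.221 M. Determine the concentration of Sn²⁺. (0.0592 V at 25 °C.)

1.1 × 10^-4 M

From the Nernst equation, log Q = n(E° − E)/0.0592 = 2(0.99 − 1.088)/0.0592 = -3.311, so Q = 4.89 × 10^-4.
With Q = [Sn²⁺]/[Hg²⁺] and the known concentrations, [Sn²⁺] in the numerator gives [Sn²⁺] = 1.1 × 10^-4 M.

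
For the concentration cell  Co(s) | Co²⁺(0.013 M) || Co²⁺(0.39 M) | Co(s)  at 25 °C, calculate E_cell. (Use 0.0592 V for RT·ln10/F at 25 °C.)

Both half-cells are Co²⁺/Co, so E°_cell = 0. The concentrated side is the cathode; the cell reaction moves Co²⁺ from high to low concentration with n = 2.
Q = [Co²⁺]_dilute/[Co²⁺]_conc = 0.013/0.39 = 0.0333.
E = 0 − (0.0592/2) log Q = −(0.0592/2)(-1.477) = 0.0437 V.

0.044 V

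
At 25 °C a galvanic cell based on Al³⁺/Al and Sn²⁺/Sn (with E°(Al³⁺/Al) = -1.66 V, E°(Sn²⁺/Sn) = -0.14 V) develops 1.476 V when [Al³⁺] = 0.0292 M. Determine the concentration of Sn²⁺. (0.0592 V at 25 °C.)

0.0031 M

From the Nernst equation, log Q = n(E° − E)/0.0592 = 6(1.52 − 1.476)/0.0592 = 4.459, so Q = 2.88 × 10^4.
With Q = [Al³⁺]^2/[Sn²⁺]^3 and the known concentrations, [Sn²⁺]^3 in the denominator gives [Sn²⁺] = 0.0031 M.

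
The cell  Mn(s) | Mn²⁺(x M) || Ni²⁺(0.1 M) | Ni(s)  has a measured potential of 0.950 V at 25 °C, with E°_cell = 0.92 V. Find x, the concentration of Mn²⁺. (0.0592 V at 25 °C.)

0.0097 M

From the Nernst equation, log Q = n(E° − E)/0.0592 = 2(0.92 − 0.950)/0.0592 = -1.014, so Q = 0.0969.
With Q = [Mn²⁺]/[Ni²⁺] and the known concentrations, [Mn²⁺] in the numerator gives [Mn²⁺] = 0.0097 M.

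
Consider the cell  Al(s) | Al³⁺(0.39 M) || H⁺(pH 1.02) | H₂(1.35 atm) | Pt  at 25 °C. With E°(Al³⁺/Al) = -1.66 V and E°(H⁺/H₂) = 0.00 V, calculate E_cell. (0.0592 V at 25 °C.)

1.60 V

The hydrogen couple is the cathode, so E°_cell = 1.66 V; n = 6.
[H⁺] = 10^(−1.02) = 0.095 M, and Q = [Al³⁺]^2·P(H₂)^3 / [H⁺]^6 = 4.93 × 10^5.
E = E° − (0.0592/6) log Q = 1.66 − (0.0592/6)(5.693) = 1.604 V.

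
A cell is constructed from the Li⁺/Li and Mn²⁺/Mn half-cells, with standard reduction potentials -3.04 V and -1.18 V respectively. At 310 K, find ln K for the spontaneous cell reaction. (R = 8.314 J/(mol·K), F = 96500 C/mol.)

ln K = 139.3

E°_cell = -1.18 − (-3.04) = 1.86 V, with n = 2 electrons transferred.
At equilibrium E = 0, so the Nernst equation gives ln K = nFE°/RT = (2)(96500)(1.86)/((8.314)(310)) = 139.28.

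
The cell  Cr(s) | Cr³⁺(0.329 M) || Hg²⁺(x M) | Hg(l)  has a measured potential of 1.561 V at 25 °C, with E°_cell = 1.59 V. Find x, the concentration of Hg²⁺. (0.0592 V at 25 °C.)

From the Nernst equation, log Q = n(E° − E)/0.0592 = 6(1.59 − 1.561)/0.0592 = 2.939, so Q = 869.
With Q = [Cr³⁺]^2/[Hg²⁺]^3 and the known concentrations, [Hg²⁺]^3 in the denominator gives [Hg²⁺] = 0.05 M.

0.05 M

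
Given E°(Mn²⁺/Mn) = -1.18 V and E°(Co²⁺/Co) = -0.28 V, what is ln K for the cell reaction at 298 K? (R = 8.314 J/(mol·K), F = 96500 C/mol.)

ln K = 70.1

E°_cell = -0.28 − (-1.18) = 0.90 V, with n = 2 electrons transferred.
At equilibrium E = 0, so the Nernst equation gives ln K = nFE°/RT = (2)(96500)(0.90)/((8.314)(298)) = 70.11.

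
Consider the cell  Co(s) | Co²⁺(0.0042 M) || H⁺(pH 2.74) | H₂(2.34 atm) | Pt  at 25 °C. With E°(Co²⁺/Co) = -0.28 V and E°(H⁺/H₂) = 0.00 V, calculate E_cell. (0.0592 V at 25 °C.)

0.18 V

The hydrogen couple is the cathode, so E°_cell = 0.28 V; n = 2.
[H⁺] = 10^(−2.74) = 0.0018 M, and Q = [Co²⁺]·P(H₂) / [H⁺]^2 = 2970.
E = E° − (0.0592/2) log Q = 0.28 − (0.0592/2)(3.472) = 0.177 V.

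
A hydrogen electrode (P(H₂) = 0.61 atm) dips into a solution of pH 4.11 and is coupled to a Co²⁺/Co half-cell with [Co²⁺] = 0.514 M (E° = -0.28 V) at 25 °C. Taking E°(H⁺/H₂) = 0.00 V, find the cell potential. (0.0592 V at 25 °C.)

0.052 V

The hydrogen couple is the cathode, so E°_cell = 0.28 V; n = 2.
[H⁺] = 10^(−4.11) = 7.8 × 10^-5 M, and Q = [Co²⁺]·P(H₂) / [H⁺]^2 = 5.2 × 10^7.
E = E° − (0.0592/2) log Q = 0.28 − (0.0592/2)(7.716) = 0.052 V.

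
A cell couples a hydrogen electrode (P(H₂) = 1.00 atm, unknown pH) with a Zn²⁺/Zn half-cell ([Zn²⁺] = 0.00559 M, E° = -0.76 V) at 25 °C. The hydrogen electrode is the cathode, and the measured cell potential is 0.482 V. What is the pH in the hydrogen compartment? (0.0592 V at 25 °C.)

E°_cell = 0.76 V and n = 2.
log Q = n(E° − E)/0.0592 = 2×(0.76 − 0.482)/0.0592 = 9.392.
With Q = [Zn²⁺]·P(H₂) / [H⁺]^2, solving for [H⁺] gives log[H⁺] = -5.822, so pH = 5.82.

pH = 5.82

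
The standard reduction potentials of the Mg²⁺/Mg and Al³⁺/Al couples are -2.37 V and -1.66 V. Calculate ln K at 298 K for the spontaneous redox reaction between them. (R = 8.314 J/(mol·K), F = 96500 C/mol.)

ln K = 165.9

E°_cell = -1.66 − (-2.37) = 0.71 V, with n = 6 electrons transferred.
At equilibrium E = 0, so the Nernst equation gives ln K = nFE°/RT = (6)(96500)(0.71)/((8.314)(298)) = 165.92.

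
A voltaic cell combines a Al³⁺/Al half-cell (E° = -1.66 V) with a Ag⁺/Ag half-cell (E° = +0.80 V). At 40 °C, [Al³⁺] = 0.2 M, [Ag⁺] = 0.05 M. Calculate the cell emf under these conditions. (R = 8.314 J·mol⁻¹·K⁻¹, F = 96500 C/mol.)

The Ag⁺/Ag couple has the higher reduction potential and acts as the cathode, so E°_cell = +0.80 − (-1.66) = 2.46 V.
Balancing electrons gives n = 3; the reaction quotient is Q = [Al³⁺]/[Ag⁺]^3 = 1600.
E = E° − (RT/nF) ln Q = 2.46 − (8.314×313)/(3×96500) × (7.378) = 2.460 − 0.066 = 2.394 V.

2.39 V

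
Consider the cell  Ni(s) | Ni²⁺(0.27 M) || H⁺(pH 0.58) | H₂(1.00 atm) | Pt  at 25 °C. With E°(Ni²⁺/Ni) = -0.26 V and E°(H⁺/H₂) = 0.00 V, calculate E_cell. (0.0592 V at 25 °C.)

0.24 V

The hydrogen couple is the cathode, so E°_cell = 0.26 V; n = 2.
[H⁺] = 10^(−0.58) = 0.26 M, and Q = [Ni²⁺]·P(H₂) / [H⁺]^2 = 3.90.
E = E° − (0.0592/2) log Q = 0.26 − (0.0592/2)(0.591) = 0.243 V.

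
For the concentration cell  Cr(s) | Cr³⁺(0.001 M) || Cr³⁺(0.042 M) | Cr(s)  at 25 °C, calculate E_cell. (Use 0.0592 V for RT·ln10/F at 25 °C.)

0.032 V

Both half-cells are Cr³⁺/Cr, so E°_cell = 0. The concentrated side is the cathode; the cell reaction moves Cr³⁺ from high to low concentration with n = 3.
Q = [Cr³⁺]_dilute/[Cr³⁺]_conc = 0.001/0.042 = 0.0238.
E = 0 − (0.0592/3) log Q = −(0.0592/3)(-1.623) = 0.0320 V.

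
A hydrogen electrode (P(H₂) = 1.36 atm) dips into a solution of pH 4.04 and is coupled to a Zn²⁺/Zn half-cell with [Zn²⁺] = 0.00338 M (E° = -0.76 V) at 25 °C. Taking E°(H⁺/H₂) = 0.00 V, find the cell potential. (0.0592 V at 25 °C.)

The hydrogen couple is the cathode, so E°_cell = 0.76 V; n = 2.
[H⁺] = 10^(−4.04) = 9.1 × 10^-5 M, and Q = [Zn²⁺]·P(H₂) / [H⁺]^2 = 5.53 × 10^5.
E = E° − (0.0592/2) log Q = 0.76 − (0.0592/2)(5.742) = 0.590 V.

0.59 V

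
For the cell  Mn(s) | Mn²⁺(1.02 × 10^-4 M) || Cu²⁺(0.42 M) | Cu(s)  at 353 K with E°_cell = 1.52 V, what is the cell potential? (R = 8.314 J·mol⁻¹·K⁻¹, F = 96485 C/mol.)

1.65 V

Balancing electrons gives n = 2; the reaction quotient is Q = [Mn²⁺]/[Cu²⁺] = 2.43 × 10^-4.
E = E° − (RT/nF) ln Q = 1.52 − (8.314×353)/(2×96485) × (-8.323) = 1.520 + 0.127 = 1.647 V.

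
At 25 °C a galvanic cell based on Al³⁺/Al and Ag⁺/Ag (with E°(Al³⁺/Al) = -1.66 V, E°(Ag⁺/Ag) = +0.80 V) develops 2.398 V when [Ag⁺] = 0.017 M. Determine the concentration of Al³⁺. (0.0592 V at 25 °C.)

From the Nernst equation, log Q = n(E° − E)/0.0592 = 3(2.46 − 2.398)/0.0592 = 3.142, so Q = 1390.
With Q = [Al³⁺]/[Ag⁺]^3 and the known concentrations, [Al³⁺] in the numerator gives [Al³⁺] = 0.0068 M.

0.0068 M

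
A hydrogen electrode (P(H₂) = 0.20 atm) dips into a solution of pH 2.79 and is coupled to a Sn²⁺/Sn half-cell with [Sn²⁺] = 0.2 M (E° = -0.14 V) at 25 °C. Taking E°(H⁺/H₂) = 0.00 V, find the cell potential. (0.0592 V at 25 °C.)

The hydrogen couple is the cathode, so E°_cell = 0.14 V; n = 2.
[H⁺] = 10^(−2.79) = 0.0016 M, and Q = [Sn²⁺]·P(H₂) / [H⁺]^2 = 1.52 × 10^4.
E = E° − (0.0592/2) log Q = 0.14 − (0.0592/2)(4.182) = 0.016 V.

0.016 V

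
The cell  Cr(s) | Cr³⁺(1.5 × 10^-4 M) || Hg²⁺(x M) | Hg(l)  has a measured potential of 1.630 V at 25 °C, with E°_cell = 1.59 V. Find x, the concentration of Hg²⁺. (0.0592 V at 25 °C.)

0.063 M

From the Nernst equation, log Q = n(E° − E)/0.0592 = 6(1.59 − 1.630)/0.0592 = -4.054, so Q = 8.83 × 10^-5.
With Q = [Cr³⁺]^2/[Hg²⁺]^3 and the known concentrations, [Hg²⁺]^3 in the denominator gives [Hg²⁺] = 0.063 M.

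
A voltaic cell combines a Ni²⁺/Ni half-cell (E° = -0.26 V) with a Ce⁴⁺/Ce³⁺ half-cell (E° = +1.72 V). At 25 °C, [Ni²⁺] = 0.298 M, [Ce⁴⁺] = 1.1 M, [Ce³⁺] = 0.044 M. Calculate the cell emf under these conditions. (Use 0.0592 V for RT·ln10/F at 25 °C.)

The Ce⁴⁺/Ce³⁺ couple has the higher reduction potential and acts as the cathode, so E°_cell = +1.72 − (-0.26) = 1.98 V.
Balancing electrons gives n = 2; the reaction quotient is Q = [Ni²⁺]·[Ce³⁺]^2/[Ce⁴⁺]^2 = 4.77 × 10^-4.
At 25 °C, E = E° − (0.0592/n) log Q = 1.98 − (0.0592/2)(-3.322) = 1.980 + 0.098 = 2.078 V.

2.08 V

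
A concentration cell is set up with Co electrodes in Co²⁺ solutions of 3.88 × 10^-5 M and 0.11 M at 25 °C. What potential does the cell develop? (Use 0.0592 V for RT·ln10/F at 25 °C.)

Both half-cells are Co²⁺/Co, so E°_cell = 0. The concentrated side is the cathode; the cell reaction moves Co²⁺ from high to low concentration with n = 2.
Q = [Co²⁺]_dilute/[Co²⁺]_conc = 3.88 × 10^-5/0.11 = 3.53 × 10^-4.
E = 0 − (0.0592/2) log Q = −(0.0592/2)(-3.453) = 0.1022 V.

0.10 V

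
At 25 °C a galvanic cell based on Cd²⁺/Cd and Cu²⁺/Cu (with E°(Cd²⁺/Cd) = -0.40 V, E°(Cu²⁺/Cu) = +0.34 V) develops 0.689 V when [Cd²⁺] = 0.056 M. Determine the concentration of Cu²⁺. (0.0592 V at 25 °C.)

0.0011 M

From the Nernst equation, log Q = n(E° − E)/0.0592 = 2(0.74 − 0.689)/0.0592 = 1.723, so Q = 52.8.
With Q = [Cd²⁺]/[Cu²⁺] and the known concentrations, [Cu²⁺] in the denominator gives [Cu²⁺] = 0.0011 M.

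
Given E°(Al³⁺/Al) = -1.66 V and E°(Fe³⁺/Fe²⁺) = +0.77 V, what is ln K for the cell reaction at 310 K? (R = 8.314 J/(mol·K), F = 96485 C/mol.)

ln K = 272.9

E°_cell = +0.77 − (-1.66) = 2.43 V, with n = 3 electrons transferred.
At equilibrium E = 0, so the Nernst equation gives ln K = nFE°/RT = (3)(96485)(2.43)/((8.314)(310)) = 272.91.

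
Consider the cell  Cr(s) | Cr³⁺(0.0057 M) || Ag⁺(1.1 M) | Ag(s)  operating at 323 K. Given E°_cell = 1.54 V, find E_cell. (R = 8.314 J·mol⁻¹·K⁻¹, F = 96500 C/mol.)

Balancing electrons gives n = 3; the reaction quotient is Q = [Cr³⁺]/[Ag⁺]^3 = 0.00428.
E = E° − (RT/nF) ln Q = 1.54 − (8.314×323)/(3×96500) × (-5.453) = 1.540 + 0.051 = 1.591 V.

1.59 V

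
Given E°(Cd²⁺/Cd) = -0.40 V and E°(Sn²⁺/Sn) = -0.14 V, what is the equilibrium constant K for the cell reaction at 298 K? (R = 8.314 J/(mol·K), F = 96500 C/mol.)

E°_cell = -0.14 − (-0.40) = 0.26 V, with n = 2 electrons transferred.
At equilibrium E = 0, so the Nernst equation gives ln K = nFE°/RT = (2)(96500)(0.26)/((8.314)(298)) = 20.25.
K = e^20.25 = 6.3 × 10^8.

6.3 × 10^8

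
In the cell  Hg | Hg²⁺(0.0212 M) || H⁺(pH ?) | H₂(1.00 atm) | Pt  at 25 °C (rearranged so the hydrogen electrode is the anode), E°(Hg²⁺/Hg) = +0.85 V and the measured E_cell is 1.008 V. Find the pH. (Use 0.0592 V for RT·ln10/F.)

pH = 3.51

E°_cell = 0.85 V and n = 2.
log Q = n(E° − E)/0.0592 = 2×(0.85 − 1.008)/0.0592 = -5.338.
With Q = [H⁺]^2 / ([Hg²⁺]·P(H₂)), solving for [H⁺] gives log[H⁺] = -3.506, so pH = 3.51.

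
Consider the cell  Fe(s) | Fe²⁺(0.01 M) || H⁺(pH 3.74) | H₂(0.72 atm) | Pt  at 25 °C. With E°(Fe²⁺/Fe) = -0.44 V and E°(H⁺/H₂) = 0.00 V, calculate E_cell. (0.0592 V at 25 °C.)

The hydrogen couple is the cathode, so E°_cell = 0.44 V; n = 2.
[H⁺] = 10^(−3.74) = 1.8 × 10^-4 M, and Q = [Fe²⁺]·P(H₂) / [H⁺]^2 = 2.17 × 10^5.
E = E° − (0.0592/2) log Q = 0.44 − (0.0592/2)(5.337) = 0.282 V.

0.28 V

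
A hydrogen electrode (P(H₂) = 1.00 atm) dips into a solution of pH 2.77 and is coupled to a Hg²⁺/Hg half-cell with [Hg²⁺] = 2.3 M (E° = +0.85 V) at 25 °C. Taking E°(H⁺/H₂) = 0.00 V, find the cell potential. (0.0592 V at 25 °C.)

1.02 V

The Hg²⁺/Hg couple is the cathode, so E°_cell = 0.85 V; n = 2.
[H⁺] = 10^(−2.77) = 0.0017 M, and Q = [H⁺]^2 / ([Hg²⁺]·P(H₂)) = 1.25 × 10^-6.
E = E° − (0.0592/2) log Q = 0.85 − (0.0592/2)(-5.902) = 1.025 V.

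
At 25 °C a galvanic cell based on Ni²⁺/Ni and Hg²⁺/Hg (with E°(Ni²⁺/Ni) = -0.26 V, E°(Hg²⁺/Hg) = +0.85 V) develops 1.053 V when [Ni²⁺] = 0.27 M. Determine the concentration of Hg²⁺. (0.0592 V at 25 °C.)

From the Nernst equation, log Q = n(E° − E)/0.0592 = 2(1.11 − 1.053)/0.0592 = 1.926, so Q = 84.3.
With Q = [Ni²⁺]/[Hg²⁺] and the known concentrations, [Hg²⁺] in the denominator gives [Hg²⁺] = 0.0032 M.

0.0032 M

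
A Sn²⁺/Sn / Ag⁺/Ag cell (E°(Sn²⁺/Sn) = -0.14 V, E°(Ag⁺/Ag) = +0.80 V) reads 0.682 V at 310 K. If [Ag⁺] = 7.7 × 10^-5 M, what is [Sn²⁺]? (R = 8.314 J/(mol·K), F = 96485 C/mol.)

From the Nernst equation, ln Q = nF(E° − E)/RT = 2×96485×(0.94 − 0.682)/(8.314×310) = 19.317, so Q = 2.45 × 10^8.
With Q = [Sn²⁺]/[Ag⁺]^2 and the known concentrations, [Sn²⁺] in the numerator gives [Sn²⁺] = 1.5 M.

1.5 M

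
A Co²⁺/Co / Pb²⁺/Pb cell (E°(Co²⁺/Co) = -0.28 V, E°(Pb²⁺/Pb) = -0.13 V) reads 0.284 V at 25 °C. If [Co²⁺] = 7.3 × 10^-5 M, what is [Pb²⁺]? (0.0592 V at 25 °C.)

From the Nernst equation, log Q = n(E° − E)/0.0592 = 2(0.15 − 0.284)/0.0592 = -4.527, so Q = 2.97 × 10^-5.
With Q = [Co²⁺]/[Pb²⁺] and the known concentrations, [Pb²⁺] in the denominator gives [Pb²⁺] = 2.5 M.

2.5 M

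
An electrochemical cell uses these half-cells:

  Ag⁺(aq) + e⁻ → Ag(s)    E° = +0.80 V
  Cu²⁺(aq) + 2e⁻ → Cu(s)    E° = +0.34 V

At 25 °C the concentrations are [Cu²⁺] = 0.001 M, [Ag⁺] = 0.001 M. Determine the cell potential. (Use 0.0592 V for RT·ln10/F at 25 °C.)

The Ag⁺/Ag couple has the higher reduction potential and acts as the cathode, so E°_cell = +0.80 − (+0.34) = 0.46 V.
Balancing electrons gives n = 2; the reaction quotient is Q = [Cu²⁺]/[Ag⁺]^2 = 1000.
At 25 °C, E = E° − (0.0592/n) log Q = 0.46 − (0.0592/2)(3.000) = 0.460 − 0.089 = 0.371 V.

0.371 V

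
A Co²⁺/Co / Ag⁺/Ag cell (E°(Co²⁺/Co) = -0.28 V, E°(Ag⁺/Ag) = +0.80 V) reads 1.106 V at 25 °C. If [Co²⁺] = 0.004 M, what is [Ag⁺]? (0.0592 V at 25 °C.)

From the Nernst equation, log Q = n(E° − E)/0.0592 = 2(1.08 − 1.106)/0.0592 = -0.878, so Q = 0.132.
With Q = [Co²⁺]/[Ag⁺]^2 and the known concentrations, [Ag⁺]^2 in the denominator gives [Ag⁺] = 0.17 M.

0.17 M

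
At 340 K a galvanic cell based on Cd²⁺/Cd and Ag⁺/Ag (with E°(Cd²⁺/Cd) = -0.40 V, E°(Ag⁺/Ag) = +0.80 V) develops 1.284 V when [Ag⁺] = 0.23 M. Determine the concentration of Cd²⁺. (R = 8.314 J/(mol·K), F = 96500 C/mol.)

From the Nernst equation, ln Q = nF(E° − E)/RT = 2×96500×(1.20 − 1.284)/(8.314×340) = -5.735, so Q = 0.00323.
With Q = [Cd²⁺]/[Ag⁺]^2 and the known concentrations, [Cd²⁺] in the numerator gives [Cd²⁺] = 1.7 × 10^-4 M.

1.7 × 10^-4 M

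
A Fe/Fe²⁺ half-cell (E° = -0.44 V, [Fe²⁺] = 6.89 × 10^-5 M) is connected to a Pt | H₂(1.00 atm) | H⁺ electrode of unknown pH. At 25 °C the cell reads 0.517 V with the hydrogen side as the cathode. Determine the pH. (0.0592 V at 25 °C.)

E°_cell = 0.44 V and n = 2.
log Q = n(E° − E)/0.0592 = 2×(0.44 − 0.517)/0.0592 = -2.601.
With Q = [Fe²⁺]·P(H₂) / [H⁺]^2, solving for [H⁺] gives log[H⁺] = -0.780, so pH = 0.78.

pH = 0.78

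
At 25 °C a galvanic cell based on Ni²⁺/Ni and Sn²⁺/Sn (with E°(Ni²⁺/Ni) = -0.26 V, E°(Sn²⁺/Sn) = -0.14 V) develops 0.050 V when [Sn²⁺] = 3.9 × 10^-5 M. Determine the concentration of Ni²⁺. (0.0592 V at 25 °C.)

0.009 M

From the Nernst equation, log Q = n(E° − E)/0.0592 = 2(0.12 − 0.050)/0.0592 = 2.365, so Q = 232.
With Q = [Ni²⁺]/[Sn²⁺] and the known concentrations, [Ni²⁺] in the numerator gives [Ni²⁺] = 0.009 M.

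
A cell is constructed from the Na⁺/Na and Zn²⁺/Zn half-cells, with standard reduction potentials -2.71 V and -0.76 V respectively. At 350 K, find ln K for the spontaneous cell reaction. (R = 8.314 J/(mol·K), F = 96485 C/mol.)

ln K = 129.3

E°_cell = -0.76 − (-2.71) = 1.95 V, with n = 2 electrons transferred.
At equilibrium E = 0, so the Nernst equation gives ln K = nFE°/RT = (2)(96485)(1.95)/((8.314)(350)) = 129.31.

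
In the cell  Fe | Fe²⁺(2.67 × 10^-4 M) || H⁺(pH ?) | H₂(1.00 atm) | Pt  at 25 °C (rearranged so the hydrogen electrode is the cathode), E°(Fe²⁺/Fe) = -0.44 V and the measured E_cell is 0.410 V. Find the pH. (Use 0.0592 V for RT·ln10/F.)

pH = 2.29

E°_cell = 0.44 V and n = 2.
log Q = n(E° − E)/0.0592 = 2×(0.44 − 0.410)/0.0592 = 1.014.
With Q = [Fe²⁺]·P(H₂) / [H⁺]^2, solving for [H⁺] gives log[H⁺] = -2.294, so pH = 2.29.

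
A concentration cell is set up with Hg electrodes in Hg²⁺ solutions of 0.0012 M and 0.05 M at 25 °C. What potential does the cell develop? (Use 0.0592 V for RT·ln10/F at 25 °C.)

0.048 V

Both half-cells are Hg²⁺/Hg, so E°_cell = 0. The concentrated side is the cathode; the cell reaction moves Hg²⁺ from high to low concentration with n = 2.
Q = [Hg²⁺]_dilute/[Hg²⁺]_conc = 0.0012/0.05 = 0.0240.
E = 0 − (0.0592/2) log Q = −(0.0592/2)(-1.620) = 0.0480 V.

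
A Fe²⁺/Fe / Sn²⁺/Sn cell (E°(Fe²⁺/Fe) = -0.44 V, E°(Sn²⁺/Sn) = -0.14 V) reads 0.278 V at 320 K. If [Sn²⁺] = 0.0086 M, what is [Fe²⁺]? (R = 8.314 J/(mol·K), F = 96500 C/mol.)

0.042 M

From the Nernst equation, ln Q = nF(E° − E)/RT = 2×96500×(0.30 − 0.278)/(8.314×320) = 1.596, so Q = 4.93.
With Q = [Fe²⁺]/[Sn²⁺] and the known concentrations, [Fe²⁺] in the numerator gives [Fe²⁺] = 0.042 M.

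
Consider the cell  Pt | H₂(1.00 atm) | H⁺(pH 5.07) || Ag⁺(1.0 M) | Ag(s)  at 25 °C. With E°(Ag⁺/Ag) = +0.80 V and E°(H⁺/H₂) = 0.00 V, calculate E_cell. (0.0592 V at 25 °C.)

The Ag⁺/Ag couple is the cathode, so E°_cell = 0.80 V; n = 2.
[H⁺] = 10^(−5.07) = 8.5 × 10^-6 M, and Q = [H⁺]^2 / ([Ag⁺]^2·P(H₂)) = 7.24 × 10^-11.
E = E° − (0.0592/2) log Q = 0.80 − (0.0592/2)(-10.140) = 1.100 V.

1.10 V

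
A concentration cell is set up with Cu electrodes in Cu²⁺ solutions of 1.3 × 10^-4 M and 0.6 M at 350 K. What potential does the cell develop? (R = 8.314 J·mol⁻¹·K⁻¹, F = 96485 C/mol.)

0.13 V

Both half-cells are Cu²⁺/Cu, so E°_cell = 0. The concentrated side is the cathode; the cell reaction moves Cu²⁺ from high to low concentration with n = 2.
Q = [Cu²⁺]_dilute/[Cu²⁺]_conc = 1.3 × 10^-4/0.6 = 2.17 × 10^-4.
E = 0 − (RT/nF) ln Q = −((8.314×350)/(2×96485))(-8.437) = 0.1272 V.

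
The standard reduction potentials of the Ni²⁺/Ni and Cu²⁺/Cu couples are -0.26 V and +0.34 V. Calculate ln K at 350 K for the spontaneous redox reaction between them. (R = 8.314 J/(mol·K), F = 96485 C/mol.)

E°_cell = +0.34 − (-0.26) = 0.60 V, with n = 2 electrons transferred.
At equilibrium E = 0, so the Nernst equation gives ln K = nFE°/RT = (2)(96485)(0.60)/((8.314)(350)) = 39.79.

ln K = 39.8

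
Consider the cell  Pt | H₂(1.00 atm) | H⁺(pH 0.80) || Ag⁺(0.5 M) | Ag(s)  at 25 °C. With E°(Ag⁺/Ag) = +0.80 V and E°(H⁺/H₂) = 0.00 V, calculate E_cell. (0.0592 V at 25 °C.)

The Ag⁺/Ag couple is the cathode, so E°_cell = 0.80 V; n = 2.
[H⁺] = 10^(−0.80) = 0.16 M, and Q = [H⁺]^2 / ([Ag⁺]^2·P(H₂)) = 0.100.
E = E° − (0.0592/2) log Q = 0.80 − (0.0592/2)(-0.998) = 0.830 V.

0.83 V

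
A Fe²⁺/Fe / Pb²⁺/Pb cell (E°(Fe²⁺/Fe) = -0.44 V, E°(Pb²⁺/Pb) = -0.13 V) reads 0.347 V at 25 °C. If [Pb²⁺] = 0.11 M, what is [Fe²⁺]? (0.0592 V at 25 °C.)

From the Nernst equation, log Q = n(E° − E)/0.0592 = 2(0.31 − 0.347)/0.0592 = -1.250, so Q = 0.0562.
With Q = [Fe²⁺]/[Pb²⁺] and the known concentrations, [Fe²⁺] in the numerator gives [Fe²⁺] = 0.0062 M.

0.0062 M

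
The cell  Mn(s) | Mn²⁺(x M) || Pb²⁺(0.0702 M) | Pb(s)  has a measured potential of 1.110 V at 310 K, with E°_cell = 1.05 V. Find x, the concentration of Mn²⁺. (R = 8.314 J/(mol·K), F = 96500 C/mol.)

From the Nernst equation, ln Q = nF(E° − E)/RT = 2×96500×(1.05 − 1.110)/(8.314×310) = -4.493, so Q = 0.0112.
With Q = [Mn²⁺]/[Pb²⁺] and the known concentrations, [Mn²⁺] in the numerator gives [Mn²⁺] = 7.9 × 10^-4 M.

7.9 × 10^-4 M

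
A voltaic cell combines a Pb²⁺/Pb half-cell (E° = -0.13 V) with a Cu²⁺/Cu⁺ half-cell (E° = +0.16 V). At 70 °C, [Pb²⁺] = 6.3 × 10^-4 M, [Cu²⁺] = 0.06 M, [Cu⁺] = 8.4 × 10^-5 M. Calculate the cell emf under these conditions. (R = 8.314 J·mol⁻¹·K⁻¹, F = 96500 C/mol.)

0.593 V

The Cu²⁺/Cu⁺ couple has the higher reduction potential and acts as the cathode, so E°_cell = +0.16 − (-0.13) = 0.29 V.
Balancing electrons gives n = 2; the reaction quotient is Q = [Pb²⁺]·[Cu⁺]^2/[Cu²⁺]^2 = 1.23 × 10^-9.
E = E° − (RT/nF) ln Q = 0.29 − (8.314×343)/(2×96500) × (-20.512) = 0.290 + 0.303 = 0.593 V.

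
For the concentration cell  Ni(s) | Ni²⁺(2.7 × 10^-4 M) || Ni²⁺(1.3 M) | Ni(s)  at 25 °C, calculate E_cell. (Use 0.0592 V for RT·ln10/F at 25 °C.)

0.11 V

Both half-cells are Ni²⁺/Ni, so E°_cell = 0. The concentrated side is the cathode; the cell reaction moves Ni²⁺ from high to low concentration with n = 2.
Q = [Ni²⁺]_dilute/[Ni²⁺]_conc = 2.7 × 10^-4/1.3 = 2.08 × 10^-4.
E = 0 − (0.0592/2) log Q = −(0.0592/2)(-3.683) = 0.1090 V.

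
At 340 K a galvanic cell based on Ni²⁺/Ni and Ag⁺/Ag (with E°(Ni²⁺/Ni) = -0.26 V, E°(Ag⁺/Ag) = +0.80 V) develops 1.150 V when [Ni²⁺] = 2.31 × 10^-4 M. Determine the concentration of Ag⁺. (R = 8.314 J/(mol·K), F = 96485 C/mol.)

From the Nernst equation, ln Q = nF(E° − E)/RT = 2×96485×(1.06 − 1.150)/(8.314×340) = -6.144, so Q = 0.00215.
With Q = [Ni²⁺]/[Ag⁺]^2 and the known concentrations, [Ag⁺]^2 in the denominator gives [Ag⁺] = 0.33 M.

0.33 M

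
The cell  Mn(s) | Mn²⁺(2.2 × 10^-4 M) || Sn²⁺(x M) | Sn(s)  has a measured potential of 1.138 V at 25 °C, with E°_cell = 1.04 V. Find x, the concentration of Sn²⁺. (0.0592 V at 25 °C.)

From the Nernst equation, log Q = n(E° − E)/0.0592 = 2(1.04 − 1.138)/0.0592 = -3.311, so Q = 4.89 × 10^-4.
With Q = [Mn²⁺]/[Sn²⁺] and the known concentrations, [Sn²⁺] in the denominator gives [Sn²⁺] = 0.45 M.

0.45 M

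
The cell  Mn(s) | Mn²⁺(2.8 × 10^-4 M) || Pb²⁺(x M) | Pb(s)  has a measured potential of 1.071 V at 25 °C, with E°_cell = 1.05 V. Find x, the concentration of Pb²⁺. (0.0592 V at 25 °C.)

0.0014 M

From the Nernst equation, log Q = n(E° − E)/0.0592 = 2(1.05 − 1.071)/0.0592 = -0.709, so Q = 0.195.
With Q = [Mn²⁺]/[Pb²⁺] and the known concentrations, [Pb²⁺] in the denominator gives [Pb²⁺] = 0.0014 M.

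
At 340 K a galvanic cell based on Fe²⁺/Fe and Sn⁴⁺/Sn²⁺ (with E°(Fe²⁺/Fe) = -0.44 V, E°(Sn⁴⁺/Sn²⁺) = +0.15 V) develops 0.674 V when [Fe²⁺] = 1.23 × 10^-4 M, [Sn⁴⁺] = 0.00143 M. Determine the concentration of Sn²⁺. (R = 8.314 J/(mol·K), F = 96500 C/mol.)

0.038 M

From the Nernst equation, ln Q = nF(E° − E)/RT = 2×96500×(0.59 − 0.674)/(8.314×340) = -5.735, so Q = 0.00323.
With Q = [Fe²⁺]·[Sn²⁺]/[Sn⁴⁺] and the known concentrations, [Sn²⁺] in the numerator gives [Sn²⁺] = 0.038 M.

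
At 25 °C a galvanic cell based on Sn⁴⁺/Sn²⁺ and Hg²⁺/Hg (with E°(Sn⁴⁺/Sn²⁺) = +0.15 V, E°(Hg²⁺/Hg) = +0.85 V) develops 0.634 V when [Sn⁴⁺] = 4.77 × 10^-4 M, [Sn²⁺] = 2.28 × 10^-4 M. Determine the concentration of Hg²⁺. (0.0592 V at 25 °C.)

From the Nernst equation, log Q = n(E° − E)/0.0592 = 2(0.70 − 0.634)/0.0592 = 2.230, so Q = 170.
With Q = [Sn⁴⁺]/([Sn²⁺]·[Hg²⁺]) and the known concentrations, [Hg²⁺] in the denominator gives [Hg²⁺] = 0.012 M.

0.012 M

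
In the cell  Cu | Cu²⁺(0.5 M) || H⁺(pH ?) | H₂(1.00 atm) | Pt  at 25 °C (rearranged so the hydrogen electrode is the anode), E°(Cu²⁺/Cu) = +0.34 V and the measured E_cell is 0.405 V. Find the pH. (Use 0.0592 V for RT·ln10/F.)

E°_cell = 0.34 V and n = 2.
log Q = n(E° − E)/0.0592 = 2×(0.34 − 0.405)/0.0592 = -2.196.
With Q = [H⁺]^2 / ([Cu²⁺]·P(H₂)), solving for [H⁺] gives log[H⁺] = -1.248, so pH = 1.25.

pH = 1.25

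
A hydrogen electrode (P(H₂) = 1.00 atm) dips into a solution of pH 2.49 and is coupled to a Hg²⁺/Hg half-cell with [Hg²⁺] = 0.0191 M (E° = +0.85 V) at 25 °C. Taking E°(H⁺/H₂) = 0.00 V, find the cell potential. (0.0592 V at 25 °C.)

The Hg²⁺/Hg couple is the cathode, so E°_cell = 0.85 V; n = 2.
[H⁺] = 10^(−2.49) = 0.0032 M, and Q = [H⁺]^2 / ([Hg²⁺]·P(H₂)) = 5.48 × 10^-4.
E = E° − (0.0592/2) log Q = 0.85 − (0.0592/2)(-3.261) = 0.947 V.

0.95 V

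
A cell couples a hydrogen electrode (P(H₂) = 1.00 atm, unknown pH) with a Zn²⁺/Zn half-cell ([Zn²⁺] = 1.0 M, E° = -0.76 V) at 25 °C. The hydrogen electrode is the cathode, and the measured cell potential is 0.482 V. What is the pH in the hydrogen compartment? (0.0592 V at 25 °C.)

pH = 4.70

E°_cell = 0.76 V and n = 2.
log Q = n(E° − E)/0.0592 = 2×(0.76 − 0.482)/0.0592 = 9.392.
With Q = [Zn²⁺]·P(H₂) / [H⁺]^2, solving for [H⁺] gives log[H⁺] = -4.696, so pH = 4.70.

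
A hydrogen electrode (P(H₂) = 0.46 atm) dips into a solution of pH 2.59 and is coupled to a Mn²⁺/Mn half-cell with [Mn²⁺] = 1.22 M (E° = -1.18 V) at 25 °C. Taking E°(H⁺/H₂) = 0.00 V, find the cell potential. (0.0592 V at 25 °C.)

The hydrogen couple is the cathode, so E°_cell = 1.18 V; n = 2.
[H⁺] = 10^(−2.59) = 0.0026 M, and Q = [Mn²⁺]·P(H₂) / [H⁺]^2 = 8.49 × 10^4.
E = E° − (0.0592/2) log Q = 1.18 − (0.0592/2)(4.929) = 1.034 V.

1.03 V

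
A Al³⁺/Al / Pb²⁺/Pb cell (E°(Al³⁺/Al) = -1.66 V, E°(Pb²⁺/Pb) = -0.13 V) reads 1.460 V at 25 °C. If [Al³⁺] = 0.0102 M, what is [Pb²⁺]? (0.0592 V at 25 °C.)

From the Nernst equation, log Q = n(E° − E)/0.0592 = 6(1.53 − 1.460)/0.0592 = 7.095, so Q = 1.24 × 10^7.
With Q = [Al³⁺]^2/[Pb²⁺]^3 and the known concentrations, [Pb²⁺]^3 in the denominator gives [Pb²⁺] = 2 × 10^-4 M.

2 × 10^-4 M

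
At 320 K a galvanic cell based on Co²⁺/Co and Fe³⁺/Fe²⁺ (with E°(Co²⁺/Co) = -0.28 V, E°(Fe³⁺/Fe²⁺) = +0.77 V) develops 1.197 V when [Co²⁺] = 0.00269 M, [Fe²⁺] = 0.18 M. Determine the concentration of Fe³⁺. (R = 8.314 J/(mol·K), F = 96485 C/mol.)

1.9 M

From the Nernst equation, ln Q = nF(E° − E)/RT = 2×96485×(1.05 − 1.197)/(8.314×320) = -10.662, so Q = 2.34 × 10^-5.
With Q = [Co²⁺]·[Fe²⁺]^2/[Fe³⁺]^2 and the known concentrations, [Fe³⁺]^2 in the denominator gives [Fe³⁺] = 1.9 M.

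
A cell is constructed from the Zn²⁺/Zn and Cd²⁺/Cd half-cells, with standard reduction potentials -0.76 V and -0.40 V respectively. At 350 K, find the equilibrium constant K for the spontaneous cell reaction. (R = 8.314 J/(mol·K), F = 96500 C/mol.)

2.3 × 10^10

E°_cell = -0.40 − (-0.76) = 0.36 V, with n = 2 electrons transferred.
At equilibrium E = 0, so the Nernst equation gives ln K = nFE°/RT = (2)(96500)(0.36)/((8.314)(350)) = 23.88.
K = e^23.88 = 2.3 × 10^10.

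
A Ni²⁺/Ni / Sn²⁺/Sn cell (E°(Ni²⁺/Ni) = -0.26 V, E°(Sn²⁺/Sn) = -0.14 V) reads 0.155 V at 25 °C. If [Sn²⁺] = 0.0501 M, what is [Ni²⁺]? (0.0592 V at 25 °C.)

0.0033 M

From the Nernst equation, log Q = n(E° − E)/0.0592 = 2(0.12 − 0.155)/0.0592 = -1.182, so Q = 0.0657.
With Q = [Ni²⁺]/[Sn²⁺] and the known concentrations, [Ni²⁺] in the numerator gives [Ni²⁺] = 0.0033 M.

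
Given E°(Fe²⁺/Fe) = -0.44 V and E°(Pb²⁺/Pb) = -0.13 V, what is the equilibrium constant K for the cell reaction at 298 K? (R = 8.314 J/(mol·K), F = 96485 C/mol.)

3.1 × 10^10

E°_cell = -0.13 − (-0.44) = 0.31 V, with n = 2 electrons transferred.
At equilibrium E = 0, so the Nernst equation gives ln K = nFE°/RT = (2)(96485)(0.31)/((8.314)(298)) = 24.14.
K = e^24.14 = 3.1 × 10^10.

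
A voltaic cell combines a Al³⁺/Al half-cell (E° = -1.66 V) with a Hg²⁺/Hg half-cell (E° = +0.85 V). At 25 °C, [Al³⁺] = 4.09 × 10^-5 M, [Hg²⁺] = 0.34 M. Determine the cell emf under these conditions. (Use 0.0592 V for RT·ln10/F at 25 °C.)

2.58 V

The Hg²⁺/Hg couple has the higher reduction potential and acts as the cathode, so E°_cell = +0.85 − (-1.66) = 2.51 V.
Balancing electrons gives n = 6; the reaction quotient is Q = [Al³⁺]^2/[Hg²⁺]^3 = 4.26 × 10^-8.
At 25 °C, E = E° − (0.0592/n) log Q = 2.51 − (0.0592/6)(-7.371) = 2.510 + 0.073 = 2.583 V.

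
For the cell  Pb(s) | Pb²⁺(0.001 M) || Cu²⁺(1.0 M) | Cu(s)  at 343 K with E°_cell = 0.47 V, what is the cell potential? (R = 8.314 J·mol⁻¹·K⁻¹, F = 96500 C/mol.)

0.572 V

Balancing electrons gives n = 2; the reaction quotient is Q = [Pb²⁺]/[Cu²⁺] = 0.00100.
E = E° − (RT/nF) ln Q = 0.47 − (8.314×343)/(2×96500) × (-6.908) = 0.470 + 0.102 = 0.572 V.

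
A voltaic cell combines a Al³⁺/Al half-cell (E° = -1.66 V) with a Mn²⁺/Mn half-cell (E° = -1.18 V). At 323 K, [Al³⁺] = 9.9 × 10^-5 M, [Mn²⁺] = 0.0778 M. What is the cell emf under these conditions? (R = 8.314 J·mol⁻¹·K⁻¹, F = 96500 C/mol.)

0.530 V

The Mn²⁺/Mn couple has the higher reduction potential and acts as the cathode, so E°_cell = -1.18 − (-1.66) = 0.48 V.
Balancing electrons gives n = 6; the reaction quotient is Q = [Al³⁺]^2/[Mn²⁺]^3 = 2.08 × 10^-5.
E = E° − (RT/nF) ln Q = 0.48 − (8.314×323)/(6×96500) × (-10.780) = 0.480 + 0.050 = 0.530 V.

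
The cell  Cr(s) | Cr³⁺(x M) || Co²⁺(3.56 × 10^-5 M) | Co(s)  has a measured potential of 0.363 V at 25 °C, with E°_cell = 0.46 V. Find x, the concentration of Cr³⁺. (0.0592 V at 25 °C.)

From the Nernst equation, log Q = n(E° − E)/0.0592 = 6(0.46 − 0.363)/0.0592 = 9.831, so Q = 6.78 × 10^9.
With Q = [Cr³⁺]^2/[Co²⁺]^3 and the known concentrations, [Cr³⁺]^2 in the numerator gives [Cr³⁺] = 0.017 M.

0.017 M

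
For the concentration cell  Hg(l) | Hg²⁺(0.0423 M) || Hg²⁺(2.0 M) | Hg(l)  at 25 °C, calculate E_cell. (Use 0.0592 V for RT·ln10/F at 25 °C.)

Both half-cells are Hg²⁺/Hg, so E°_cell = 0. The concentrated side is the cathode; the cell reaction moves Hg²⁺ from high to low concentration with n = 2.
Q = [Hg²⁺]_dilute/[Hg²⁺]_conc = 0.0423/2.0 = 0.0211.
E = 0 − (0.0592/2) log Q = −(0.0592/2)(-1.675) = 0.0496 V.

0.050 V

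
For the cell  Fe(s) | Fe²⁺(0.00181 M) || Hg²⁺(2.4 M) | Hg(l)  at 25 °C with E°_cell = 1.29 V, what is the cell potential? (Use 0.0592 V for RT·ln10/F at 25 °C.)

Balancing electrons gives n = 2; the reaction quotient is Q = [Fe²⁺]/[Hg²⁺] = 7.54 × 10^-4.
At 25 °C, E = E° − (0.0592/n) log Q = 1.29 − (0.0592/2)(-3.123) = 1.290 + 0.092 = 1.382 V.

1.38 V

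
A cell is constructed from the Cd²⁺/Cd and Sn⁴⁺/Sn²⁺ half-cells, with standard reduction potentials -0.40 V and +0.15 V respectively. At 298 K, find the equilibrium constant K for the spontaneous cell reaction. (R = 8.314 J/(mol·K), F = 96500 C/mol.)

E°_cell = +0.15 − (-0.40) = 0.55 V, with n = 2 electrons transferred.
At equilibrium E = 0, so the Nernst equation gives ln K = nFE°/RT = (2)(96500)(0.55)/((8.314)(298)) = 42.84.
K = e^42.84 = 4 × 10^18.

4 × 10^18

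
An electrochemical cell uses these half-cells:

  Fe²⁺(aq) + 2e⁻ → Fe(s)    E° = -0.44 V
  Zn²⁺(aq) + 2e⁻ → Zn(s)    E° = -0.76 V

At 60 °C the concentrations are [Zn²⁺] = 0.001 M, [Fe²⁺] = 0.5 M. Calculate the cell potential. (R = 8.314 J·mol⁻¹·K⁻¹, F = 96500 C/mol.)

0.409 V

The Fe²⁺/Fe couple has the higher reduction potential and acts as the cathode, so E°_cell = -0.44 − (-0.76) = 0.32 V.
Balancing electrons gives n = 2; the reaction quotient is Q = [Zn²⁺]/[Fe²⁺] = 0.00200.
E = E° − (RT/nF) ln Q = 0.32 − (8.314×333)/(2×96500) × (-6.215) = 0.320 + 0.089 = 0.409 V.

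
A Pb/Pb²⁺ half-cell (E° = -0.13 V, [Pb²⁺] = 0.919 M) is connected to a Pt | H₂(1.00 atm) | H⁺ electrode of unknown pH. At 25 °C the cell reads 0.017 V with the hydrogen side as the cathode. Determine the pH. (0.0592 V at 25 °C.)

E°_cell = 0.13 V and n = 2.
log Q = n(E° − E)/0.0592 = 2×(0.13 − 0.017)/0.0592 = 3.818.
With Q = [Pb²⁺]·P(H₂) / [H⁺]^2, solving for [H⁺] gives log[H⁺] = -1.927, so pH = 1.93.

pH = 1.93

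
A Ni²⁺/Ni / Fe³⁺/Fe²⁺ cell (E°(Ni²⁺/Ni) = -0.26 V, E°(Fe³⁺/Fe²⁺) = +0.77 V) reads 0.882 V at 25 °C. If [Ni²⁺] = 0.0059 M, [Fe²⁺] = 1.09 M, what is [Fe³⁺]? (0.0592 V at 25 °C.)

2.6 × 10^-4 M

From the Nernst equation, log Q = n(E° − E)/0.0592 = 2(1.03 − 0.882)/0.0592 = 5.000, so Q = 1 × 10^5.
With Q = [Ni²⁺]·[Fe²⁺]^2/[Fe³⁺]^2 and the known concentrations, [Fe³⁺]^2 in the denominator gives [Fe³⁺] = 2.6 × 10^-4 M.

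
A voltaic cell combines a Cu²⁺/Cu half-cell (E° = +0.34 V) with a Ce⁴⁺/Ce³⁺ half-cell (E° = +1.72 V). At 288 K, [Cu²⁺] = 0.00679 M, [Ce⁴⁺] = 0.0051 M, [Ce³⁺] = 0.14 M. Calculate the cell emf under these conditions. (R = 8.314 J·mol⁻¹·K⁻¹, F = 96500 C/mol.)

The Ce⁴⁺/Ce³⁺ couple has the higher reduction potential and acts as the cathode, so E°_cell = +1.72 − (+0.34) = 1.38 V.
Balancing electrons gives n = 2; the reaction quotient is Q = [Cu²⁺]·[Ce³⁺]^2/[Ce⁴⁺]^2 = 5.12.
E = E° − (RT/nF) ln Q = 1.38 − (8.314×288)/(2×96500) × (1.632) = 1.380 − 0.020 = 1.360 V.

1.36 V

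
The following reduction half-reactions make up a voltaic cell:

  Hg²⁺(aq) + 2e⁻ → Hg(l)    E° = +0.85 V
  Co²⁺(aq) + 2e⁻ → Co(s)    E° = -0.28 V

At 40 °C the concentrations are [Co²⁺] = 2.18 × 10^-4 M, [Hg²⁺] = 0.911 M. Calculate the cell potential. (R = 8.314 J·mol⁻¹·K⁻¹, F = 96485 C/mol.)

1.24 V

The Hg²⁺/Hg couple has the higher reduction potential and acts as the cathode, so E°_cell = +0.85 − (-0.28) = 1.13 V.
Balancing electrons gives n = 2; the reaction quotient is Q = [Co²⁺]/[Hg²⁺] = 2.39 × 10^-4.
E = E° − (RT/nF) ln Q = 1.13 − (8.314×313)/(2×96485) × (-8.338) = 1.130 + 0.112 = 1.242 V.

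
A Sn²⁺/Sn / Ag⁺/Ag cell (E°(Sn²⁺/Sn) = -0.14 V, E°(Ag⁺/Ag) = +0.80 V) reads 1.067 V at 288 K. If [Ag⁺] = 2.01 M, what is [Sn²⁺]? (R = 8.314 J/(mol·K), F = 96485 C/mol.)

1.4 × 10^-4 M

From the Nernst equation, ln Q = nF(E° − E)/RT = 2×96485×(0.94 − 1.067)/(8.314×288) = -10.235, so Q = 3.59 × 10^-5.
With Q = [Sn²⁺]/[Ag⁺]^2 and the known concentrations, [Sn²⁺] in the numerator gives [Sn²⁺] = 1.4 × 10^-4 M.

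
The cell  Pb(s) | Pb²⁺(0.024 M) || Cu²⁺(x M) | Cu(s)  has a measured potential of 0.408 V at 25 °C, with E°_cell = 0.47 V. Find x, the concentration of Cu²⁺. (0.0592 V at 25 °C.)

1.9 × 10^-4 M

From the Nernst equation, log Q = n(E° − E)/0.0592 = 2(0.47 − 0.408)/0.0592 = 2.095, so Q = 124.
With Q = [Pb²⁺]/[Cu²⁺] and the known concentrations, [Cu²⁺] in the denominator gives [Cu²⁺] = 1.9 × 10^-4 M.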